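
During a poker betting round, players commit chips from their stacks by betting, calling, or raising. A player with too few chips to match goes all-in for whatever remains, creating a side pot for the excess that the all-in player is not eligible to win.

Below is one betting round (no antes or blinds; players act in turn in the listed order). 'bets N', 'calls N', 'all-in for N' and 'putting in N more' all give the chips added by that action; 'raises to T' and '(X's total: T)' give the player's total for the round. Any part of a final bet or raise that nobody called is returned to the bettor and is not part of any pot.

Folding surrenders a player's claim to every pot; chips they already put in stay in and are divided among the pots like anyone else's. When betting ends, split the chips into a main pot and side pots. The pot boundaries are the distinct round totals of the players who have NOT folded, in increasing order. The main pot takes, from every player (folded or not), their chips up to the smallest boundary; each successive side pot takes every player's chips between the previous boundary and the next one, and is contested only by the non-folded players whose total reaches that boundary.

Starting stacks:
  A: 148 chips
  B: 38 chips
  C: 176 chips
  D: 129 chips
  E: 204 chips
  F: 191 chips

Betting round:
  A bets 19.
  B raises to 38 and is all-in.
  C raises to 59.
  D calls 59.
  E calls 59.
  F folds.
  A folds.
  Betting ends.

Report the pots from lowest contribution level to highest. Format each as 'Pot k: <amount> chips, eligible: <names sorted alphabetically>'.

Contributions: A=19, B=38, C=59, D=59, E=59
Folded: A, F
Pot levels (distinct totals of non-folded players): 38, 59
Layer 1-38: A 19 + B 38 + C 38 + D 38 + E 38 = 171 chips; eligible B, C, D, E
Layer 39-59: 21 each from C, D, E = 21*3 = 63 chips; eligible C, D, E

Pot 1: 171 chips, eligible: B, C, D, E
Pot 2: 63 chips, eligible: C, D, E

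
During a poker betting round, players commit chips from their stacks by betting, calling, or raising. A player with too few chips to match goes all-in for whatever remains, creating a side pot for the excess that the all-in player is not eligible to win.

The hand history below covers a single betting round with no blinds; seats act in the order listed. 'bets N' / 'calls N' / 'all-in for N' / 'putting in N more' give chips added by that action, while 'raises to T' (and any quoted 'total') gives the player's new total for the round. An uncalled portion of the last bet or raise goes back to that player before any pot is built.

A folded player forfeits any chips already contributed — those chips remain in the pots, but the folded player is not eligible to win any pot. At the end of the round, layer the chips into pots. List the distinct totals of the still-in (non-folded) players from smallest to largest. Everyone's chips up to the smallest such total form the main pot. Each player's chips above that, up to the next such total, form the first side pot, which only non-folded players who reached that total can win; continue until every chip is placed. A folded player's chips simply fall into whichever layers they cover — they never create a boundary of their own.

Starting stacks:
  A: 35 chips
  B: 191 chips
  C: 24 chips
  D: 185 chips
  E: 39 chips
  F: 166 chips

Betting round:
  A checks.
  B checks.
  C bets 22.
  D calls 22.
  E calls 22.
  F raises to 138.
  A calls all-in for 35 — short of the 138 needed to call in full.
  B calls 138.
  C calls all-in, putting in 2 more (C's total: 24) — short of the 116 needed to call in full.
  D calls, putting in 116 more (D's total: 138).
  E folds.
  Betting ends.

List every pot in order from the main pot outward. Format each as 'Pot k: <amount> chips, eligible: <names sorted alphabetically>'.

Pot 1: 142 chips, eligible: A, B, C, D, F
Pot 2: 44 chips, eligible: A, B, D, F
Pot 3: 309 chips, eligible: B, D, F

Derivation:
Contributions: A=35, B=138, C=24, D=138, E=22, F=138
Folded: E
Pot levels (distinct totals of non-folded players): 24, 35, 138
Layer 1-24: A 24 + B 24 + C 24 + D 24 + E 22 + F 24 = 142 chips; eligible A, B, C, D, F
Layer 25-35: 11 each from A, B, D, F = 11*4 = 44 chips; eligible A, B, D, F
Layer 36-138: 103 each from B, D, F = 103*3 = 309 chips; eligible B, D, F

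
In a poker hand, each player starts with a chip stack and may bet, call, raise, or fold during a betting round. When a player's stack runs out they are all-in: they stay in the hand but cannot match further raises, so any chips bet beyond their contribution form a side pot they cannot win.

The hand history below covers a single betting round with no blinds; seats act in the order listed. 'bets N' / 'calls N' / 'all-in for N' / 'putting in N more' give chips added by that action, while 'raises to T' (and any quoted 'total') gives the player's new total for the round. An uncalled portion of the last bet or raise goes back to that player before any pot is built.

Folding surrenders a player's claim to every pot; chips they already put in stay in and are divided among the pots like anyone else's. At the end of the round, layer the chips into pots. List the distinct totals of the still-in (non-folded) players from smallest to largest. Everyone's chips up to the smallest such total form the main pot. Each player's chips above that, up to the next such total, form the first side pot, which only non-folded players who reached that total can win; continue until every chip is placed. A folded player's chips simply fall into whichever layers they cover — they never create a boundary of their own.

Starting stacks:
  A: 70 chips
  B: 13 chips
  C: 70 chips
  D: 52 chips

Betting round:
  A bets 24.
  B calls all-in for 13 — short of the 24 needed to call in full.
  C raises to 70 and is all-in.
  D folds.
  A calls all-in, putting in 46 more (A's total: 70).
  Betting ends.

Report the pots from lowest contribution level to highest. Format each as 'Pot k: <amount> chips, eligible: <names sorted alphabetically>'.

Pot 1: 39 chips, eligible: A, B, C
Pot 2: 114 chips, eligible: A, C

Derivation:
Contributions: A=70, B=13, C=70
Folded: D
Pot levels (distinct totals of non-folded players): 13, 70
Layer 1-13: 13 each from A, B, C = 13*3 = 39 chips; eligible A, B, C
Layer 14-70: 57 each from A, C = 57*2 = 114 chips; eligible A, C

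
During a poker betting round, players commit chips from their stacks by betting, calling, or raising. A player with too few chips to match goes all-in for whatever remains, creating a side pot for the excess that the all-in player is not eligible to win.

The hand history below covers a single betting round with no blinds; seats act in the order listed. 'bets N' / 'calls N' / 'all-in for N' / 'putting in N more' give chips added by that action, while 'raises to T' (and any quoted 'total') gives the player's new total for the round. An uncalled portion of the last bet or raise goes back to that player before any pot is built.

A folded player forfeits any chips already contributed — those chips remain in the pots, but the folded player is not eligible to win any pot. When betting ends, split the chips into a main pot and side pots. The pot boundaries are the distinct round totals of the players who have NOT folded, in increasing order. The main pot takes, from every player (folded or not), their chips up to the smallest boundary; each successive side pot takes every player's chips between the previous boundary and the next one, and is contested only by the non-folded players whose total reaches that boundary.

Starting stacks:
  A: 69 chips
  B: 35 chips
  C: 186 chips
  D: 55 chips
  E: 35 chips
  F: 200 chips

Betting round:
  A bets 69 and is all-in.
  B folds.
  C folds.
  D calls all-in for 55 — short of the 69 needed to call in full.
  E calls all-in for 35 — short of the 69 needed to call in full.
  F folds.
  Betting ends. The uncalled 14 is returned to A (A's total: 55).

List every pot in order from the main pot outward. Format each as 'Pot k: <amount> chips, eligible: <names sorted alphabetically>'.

Contributions (after 14 returned to A): A=55, D=55, E=35
Folded: B, C, F
Pot levels (distinct totals of non-folded players): 35, 55
Layer 1-35: 35 each from A, D, E = 35*3 = 105 chips; eligible A, D, E
Layer 36-55: 20 each from A, D = 20*2 = 40 chips; eligible A, D

Pot 1: 105 chips, eligible: A, D, E
Pot 2: 40 chips, eligible: A, D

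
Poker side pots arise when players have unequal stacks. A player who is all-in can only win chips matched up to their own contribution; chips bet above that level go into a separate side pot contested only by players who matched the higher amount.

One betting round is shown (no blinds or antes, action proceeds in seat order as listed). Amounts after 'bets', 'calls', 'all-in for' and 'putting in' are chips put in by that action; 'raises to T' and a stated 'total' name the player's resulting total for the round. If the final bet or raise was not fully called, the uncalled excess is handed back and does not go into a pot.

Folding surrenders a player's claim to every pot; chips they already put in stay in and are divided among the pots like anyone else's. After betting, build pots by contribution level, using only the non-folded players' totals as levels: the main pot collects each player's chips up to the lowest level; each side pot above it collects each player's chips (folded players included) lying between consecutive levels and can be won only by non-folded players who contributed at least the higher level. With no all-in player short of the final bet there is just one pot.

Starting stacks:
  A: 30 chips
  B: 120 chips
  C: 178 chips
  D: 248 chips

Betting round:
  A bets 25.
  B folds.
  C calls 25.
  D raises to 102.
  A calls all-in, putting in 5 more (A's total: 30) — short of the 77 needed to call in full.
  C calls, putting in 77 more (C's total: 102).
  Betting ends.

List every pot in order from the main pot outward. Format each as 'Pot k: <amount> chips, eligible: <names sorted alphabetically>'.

Pot 1: 90 chips, eligible: A, C, D
Pot 2: 144 chips, eligible: C, D

Derivation:
Contributions: A=30, C=102, D=102
Folded: B
Pot levels (distinct totals of non-folded players): 30, 102
Layer 1-30: 30 each from A, C, D = 30*3 = 90 chips; eligible A, C, D
Layer 31-102: 72 each from C, D = 72*2 = 144 chips; eligible C, D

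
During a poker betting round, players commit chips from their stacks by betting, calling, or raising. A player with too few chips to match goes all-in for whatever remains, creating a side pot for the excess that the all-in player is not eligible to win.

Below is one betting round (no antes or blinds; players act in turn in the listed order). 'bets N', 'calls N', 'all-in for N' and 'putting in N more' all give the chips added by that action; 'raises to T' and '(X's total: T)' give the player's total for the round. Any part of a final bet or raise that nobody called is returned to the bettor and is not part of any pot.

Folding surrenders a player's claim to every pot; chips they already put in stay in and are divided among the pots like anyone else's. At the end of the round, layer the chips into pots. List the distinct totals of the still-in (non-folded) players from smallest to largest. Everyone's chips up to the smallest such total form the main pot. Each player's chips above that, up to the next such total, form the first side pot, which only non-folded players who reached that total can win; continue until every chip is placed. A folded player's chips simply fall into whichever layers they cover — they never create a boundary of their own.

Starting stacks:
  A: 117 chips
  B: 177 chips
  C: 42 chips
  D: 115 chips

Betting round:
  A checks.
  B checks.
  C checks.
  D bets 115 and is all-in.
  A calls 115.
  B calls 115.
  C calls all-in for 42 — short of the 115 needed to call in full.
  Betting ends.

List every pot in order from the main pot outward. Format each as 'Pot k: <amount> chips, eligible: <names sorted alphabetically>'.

Contributions: A=115, B=115, C=42, D=115
Pot levels (distinct totals of non-folded players): 42, 115
Layer 1-42: 42 each from A, B, C, D = 42*4 = 168 chips; eligible A, B, C, D
Layer 43-115: 73 each from A, B, D = 73*3 = 219 chips; eligible A, B, D

Pot 1: 168 chips, eligible: A, B, C, D
Pot 2: 219 chips, eligible: A, B, D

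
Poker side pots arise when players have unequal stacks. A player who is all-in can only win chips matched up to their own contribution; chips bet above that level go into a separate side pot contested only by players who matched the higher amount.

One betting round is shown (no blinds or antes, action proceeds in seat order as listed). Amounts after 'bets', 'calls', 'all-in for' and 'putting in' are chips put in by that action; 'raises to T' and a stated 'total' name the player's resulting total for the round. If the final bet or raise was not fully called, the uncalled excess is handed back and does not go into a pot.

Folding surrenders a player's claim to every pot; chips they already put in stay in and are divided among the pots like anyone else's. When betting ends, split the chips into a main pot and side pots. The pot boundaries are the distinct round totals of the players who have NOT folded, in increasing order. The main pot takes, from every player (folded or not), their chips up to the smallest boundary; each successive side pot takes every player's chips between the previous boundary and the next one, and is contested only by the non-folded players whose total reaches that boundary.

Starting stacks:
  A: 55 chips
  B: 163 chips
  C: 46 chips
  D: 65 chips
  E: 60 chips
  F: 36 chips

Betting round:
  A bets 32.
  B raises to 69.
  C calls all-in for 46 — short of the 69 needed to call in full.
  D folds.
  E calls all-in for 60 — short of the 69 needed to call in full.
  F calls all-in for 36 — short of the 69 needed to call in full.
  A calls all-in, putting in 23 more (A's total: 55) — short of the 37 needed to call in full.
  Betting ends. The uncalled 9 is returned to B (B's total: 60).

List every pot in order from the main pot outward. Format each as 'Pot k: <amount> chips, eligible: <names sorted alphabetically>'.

Contributions (after 9 returned to B): A=55, B=60, C=46, E=60, F=36
Folded: D
Pot levels (distinct totals of non-folded players): 36, 46, 55, 60
Layer 1-36: 36 each from A, B, C, E, F = 36*5 = 180 chips; eligible A, B, C, E, F
Layer 37-46: 10 each from A, B, C, E = 10*4 = 40 chips; eligible A, B, C, E
Layer 47-55: 9 each from A, B, E = 9*3 = 27 chips; eligible A, B, E
Layer 56-60: 5 each from B, E = 5*2 = 10 chips; eligible B, E

Pot 1: 180 chips, eligible: A, B, C, E, F
Pot 2: 40 chips, eligible: A, B, C, E
Pot 3: 27 chips, eligible: A, B, E
Pot 4: 10 chips, eligible: B, E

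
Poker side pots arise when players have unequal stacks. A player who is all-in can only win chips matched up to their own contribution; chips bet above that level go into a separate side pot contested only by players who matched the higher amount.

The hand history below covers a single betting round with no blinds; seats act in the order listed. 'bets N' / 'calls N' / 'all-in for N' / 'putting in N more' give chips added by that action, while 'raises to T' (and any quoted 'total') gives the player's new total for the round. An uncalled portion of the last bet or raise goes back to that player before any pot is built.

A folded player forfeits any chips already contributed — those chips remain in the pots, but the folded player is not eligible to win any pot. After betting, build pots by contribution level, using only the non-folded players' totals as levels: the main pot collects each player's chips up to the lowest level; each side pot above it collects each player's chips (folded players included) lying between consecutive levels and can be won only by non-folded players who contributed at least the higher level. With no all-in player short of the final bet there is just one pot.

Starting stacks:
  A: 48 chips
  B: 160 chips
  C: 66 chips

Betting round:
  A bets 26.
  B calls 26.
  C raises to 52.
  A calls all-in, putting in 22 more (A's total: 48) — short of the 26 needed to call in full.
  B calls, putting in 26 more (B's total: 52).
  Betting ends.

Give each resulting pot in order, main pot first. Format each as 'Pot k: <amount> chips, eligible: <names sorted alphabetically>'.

Contributions: A=48, B=52, C=52
Pot levels (distinct totals of non-folded players): 48, 52
Layer 1-48: 48 each from A, B, C = 48*3 = 144 chips; eligible A, B, C
Layer 49-52: 4 each from B, C = 4*2 = 8 chips; eligible B, C

Pot 1: 144 chips, eligible: A, B, C
Pot 2: 8 chips, eligible: B, C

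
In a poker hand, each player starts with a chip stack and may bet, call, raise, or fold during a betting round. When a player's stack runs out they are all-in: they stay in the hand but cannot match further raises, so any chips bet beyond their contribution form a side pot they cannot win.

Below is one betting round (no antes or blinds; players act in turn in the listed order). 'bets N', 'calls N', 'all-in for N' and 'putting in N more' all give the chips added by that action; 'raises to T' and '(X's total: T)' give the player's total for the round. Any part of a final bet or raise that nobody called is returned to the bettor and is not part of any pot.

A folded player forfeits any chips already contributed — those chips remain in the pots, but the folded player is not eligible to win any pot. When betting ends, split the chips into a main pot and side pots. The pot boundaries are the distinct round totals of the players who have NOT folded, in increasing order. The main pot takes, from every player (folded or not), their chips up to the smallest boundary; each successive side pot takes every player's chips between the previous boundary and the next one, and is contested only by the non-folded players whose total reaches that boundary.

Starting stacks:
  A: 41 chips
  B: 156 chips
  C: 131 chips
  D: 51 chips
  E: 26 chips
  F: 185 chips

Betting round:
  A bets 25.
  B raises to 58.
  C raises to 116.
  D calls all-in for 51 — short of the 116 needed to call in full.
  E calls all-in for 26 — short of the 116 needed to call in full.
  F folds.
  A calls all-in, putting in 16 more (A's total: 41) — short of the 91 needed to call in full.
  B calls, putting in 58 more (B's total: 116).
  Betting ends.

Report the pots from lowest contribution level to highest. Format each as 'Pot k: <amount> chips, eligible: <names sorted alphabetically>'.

Contributions: A=41, B=116, C=116, D=51, E=26
Folded: F
Pot levels (distinct totals of non-folded players): 26, 41, 51, 116
Layer 1-26: 26 each from A, B, C, D, E = 26*5 = 130 chips; eligible A, B, C, D, E
Layer 27-41: 15 each from A, B, C, D = 15*4 = 60 chips; eligible A, B, C, D
Layer 42-51: 10 each from B, C, D = 10*3 = 30 chips; eligible B, C, D
Layer 52-116: 65 each from B, C = 65*2 = 130 chips; eligible B, C

Pot 1: 130 chips, eligible: A, B, C, D, E
Pot 2: 60 chips, eligible: A, B, C, D
Pot 3: 30 chips, eligible: B, C, D
Pot 4: 130 chips, eligible: B, C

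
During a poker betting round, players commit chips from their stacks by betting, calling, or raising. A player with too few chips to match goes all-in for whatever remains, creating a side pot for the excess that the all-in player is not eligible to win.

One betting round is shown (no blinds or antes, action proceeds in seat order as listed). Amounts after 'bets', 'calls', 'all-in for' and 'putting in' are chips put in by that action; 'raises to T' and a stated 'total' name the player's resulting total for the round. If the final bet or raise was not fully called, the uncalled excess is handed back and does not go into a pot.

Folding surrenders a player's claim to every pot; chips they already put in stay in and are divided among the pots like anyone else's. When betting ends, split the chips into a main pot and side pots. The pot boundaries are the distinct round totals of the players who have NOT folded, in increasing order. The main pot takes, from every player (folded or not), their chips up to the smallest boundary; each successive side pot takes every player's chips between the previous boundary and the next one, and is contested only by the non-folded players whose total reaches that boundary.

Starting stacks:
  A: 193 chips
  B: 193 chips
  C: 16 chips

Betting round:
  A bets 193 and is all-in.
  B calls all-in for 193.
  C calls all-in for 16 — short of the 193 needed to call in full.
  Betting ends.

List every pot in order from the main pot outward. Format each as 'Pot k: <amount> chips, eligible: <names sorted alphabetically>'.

Contributions: A=193, B=193, C=16
Pot levels (distinct totals of non-folded players): 16, 193
Layer 1-16: 16 each from A, B, C = 16*3 = 48 chips; eligible A, B, C
Layer 17-193: 177 each from A, B = 177*2 = 354 chips; eligible A, B

Pot 1: 48 chips, eligible: A, B, C
Pot 2: 354 chips, eligible: A, B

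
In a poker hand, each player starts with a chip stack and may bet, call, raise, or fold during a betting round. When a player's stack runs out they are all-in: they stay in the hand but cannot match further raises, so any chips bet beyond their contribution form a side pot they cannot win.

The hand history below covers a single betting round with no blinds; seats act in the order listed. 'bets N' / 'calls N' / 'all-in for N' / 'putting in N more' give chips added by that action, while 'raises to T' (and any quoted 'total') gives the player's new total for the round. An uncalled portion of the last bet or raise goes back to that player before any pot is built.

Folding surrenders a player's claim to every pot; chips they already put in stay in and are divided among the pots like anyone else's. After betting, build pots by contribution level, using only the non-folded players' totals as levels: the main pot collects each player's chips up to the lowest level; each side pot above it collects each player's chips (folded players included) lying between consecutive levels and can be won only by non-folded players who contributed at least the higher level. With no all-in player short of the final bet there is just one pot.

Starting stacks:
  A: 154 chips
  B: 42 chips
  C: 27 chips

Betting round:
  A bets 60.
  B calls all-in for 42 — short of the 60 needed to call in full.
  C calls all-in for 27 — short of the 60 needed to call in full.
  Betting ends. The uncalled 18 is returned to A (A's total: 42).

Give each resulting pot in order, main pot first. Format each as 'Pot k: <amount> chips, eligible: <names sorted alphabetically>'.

Pot 1: 81 chips, eligible: A, B, C
Pot 2: 30 chips, eligible: A, B

Derivation:
Contributions (after 18 returned to A): A=42, B=42, C=27
Pot levels (distinct totals of non-folded players): 27, 42
Layer 1-27: 27 each from A, B, C = 27*3 = 81 chips; eligible A, B, C
Layer 28-42: 15 each from A, B = 15*2 = 30 chips; eligible A, B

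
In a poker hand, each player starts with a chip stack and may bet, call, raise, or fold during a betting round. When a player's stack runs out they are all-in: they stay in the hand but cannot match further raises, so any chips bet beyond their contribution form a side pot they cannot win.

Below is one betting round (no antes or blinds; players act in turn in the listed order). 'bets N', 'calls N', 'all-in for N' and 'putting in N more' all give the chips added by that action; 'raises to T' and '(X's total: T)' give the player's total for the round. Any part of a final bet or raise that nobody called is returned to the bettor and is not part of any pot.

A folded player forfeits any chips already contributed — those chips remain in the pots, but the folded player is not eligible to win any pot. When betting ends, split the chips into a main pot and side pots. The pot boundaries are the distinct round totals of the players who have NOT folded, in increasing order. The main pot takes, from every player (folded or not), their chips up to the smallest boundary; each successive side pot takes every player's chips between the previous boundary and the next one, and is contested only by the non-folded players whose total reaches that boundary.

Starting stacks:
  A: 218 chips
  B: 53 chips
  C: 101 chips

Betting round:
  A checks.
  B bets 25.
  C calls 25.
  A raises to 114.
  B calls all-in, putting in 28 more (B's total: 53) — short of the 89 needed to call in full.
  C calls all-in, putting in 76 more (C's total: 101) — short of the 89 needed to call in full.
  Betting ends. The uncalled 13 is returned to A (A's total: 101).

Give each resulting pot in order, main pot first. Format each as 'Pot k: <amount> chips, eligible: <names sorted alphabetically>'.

Contributions (after 13 returned to A): A=101, B=53, C=101
Pot levels (distinct totals of non-folded players): 53, 101
Layer 1-53: 53 each from A, B, C = 53*3 = 159 chips; eligible A, B, C
Layer 54-101: 48 each from A, C = 48*2 = 96 chips; eligible A, C

Pot 1: 159 chips, eligible: A, B, C
Pot 2: 96 chips, eligible: A, C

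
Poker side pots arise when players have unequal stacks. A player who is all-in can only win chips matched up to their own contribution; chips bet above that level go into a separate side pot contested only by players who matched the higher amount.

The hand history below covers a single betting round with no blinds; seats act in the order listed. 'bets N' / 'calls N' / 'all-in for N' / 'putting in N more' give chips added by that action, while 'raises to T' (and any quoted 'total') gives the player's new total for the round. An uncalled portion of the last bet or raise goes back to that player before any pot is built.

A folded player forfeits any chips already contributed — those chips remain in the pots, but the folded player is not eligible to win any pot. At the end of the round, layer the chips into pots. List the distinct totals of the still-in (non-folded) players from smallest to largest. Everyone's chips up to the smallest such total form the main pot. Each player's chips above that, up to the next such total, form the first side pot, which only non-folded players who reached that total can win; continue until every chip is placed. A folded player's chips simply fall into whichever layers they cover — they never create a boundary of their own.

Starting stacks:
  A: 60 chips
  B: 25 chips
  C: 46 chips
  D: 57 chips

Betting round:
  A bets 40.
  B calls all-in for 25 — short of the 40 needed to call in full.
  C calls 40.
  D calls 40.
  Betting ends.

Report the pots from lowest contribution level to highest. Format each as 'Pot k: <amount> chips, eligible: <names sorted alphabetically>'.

Pot 1: 100 chips, eligible: A, B, C, D
Pot 2: 45 chips, eligible: A, C, D

Derivation:
Contributions: A=40, B=25, C=40, D=40
Pot levels (distinct totals of non-folded players): 25, 40
Layer 1-25: 25 each from A, B, C, D = 25*4 = 100 chips; eligible A, B, C, D
Layer 26-40: 15 each from A, C, D = 15*3 = 45 chips; eligible A, C, D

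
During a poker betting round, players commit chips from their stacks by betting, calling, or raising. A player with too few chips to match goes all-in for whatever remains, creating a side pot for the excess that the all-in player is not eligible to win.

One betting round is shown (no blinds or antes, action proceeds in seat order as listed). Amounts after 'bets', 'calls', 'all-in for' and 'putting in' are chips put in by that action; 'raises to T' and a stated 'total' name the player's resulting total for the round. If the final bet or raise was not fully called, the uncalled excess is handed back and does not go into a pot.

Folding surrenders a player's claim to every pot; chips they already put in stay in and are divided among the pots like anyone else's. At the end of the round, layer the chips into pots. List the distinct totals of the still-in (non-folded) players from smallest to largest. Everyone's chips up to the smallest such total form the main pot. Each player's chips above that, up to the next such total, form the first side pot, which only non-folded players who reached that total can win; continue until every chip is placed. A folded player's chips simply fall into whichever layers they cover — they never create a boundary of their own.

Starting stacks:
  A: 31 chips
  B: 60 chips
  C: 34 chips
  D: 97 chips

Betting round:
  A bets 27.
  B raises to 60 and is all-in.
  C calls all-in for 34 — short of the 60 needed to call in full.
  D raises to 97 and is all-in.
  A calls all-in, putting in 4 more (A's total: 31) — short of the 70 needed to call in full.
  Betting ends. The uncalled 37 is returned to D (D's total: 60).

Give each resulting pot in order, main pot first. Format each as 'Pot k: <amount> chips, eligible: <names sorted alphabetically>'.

Pot 1: 124 chips, eligible: A, B, C, D
Pot 2: 9 chips, eligible: B, C, D
Pot 3: 52 chips, eligible: B, D

Derivation:
Contributions (after 37 returned to D): A=31, B=60, C=34, D=60
Pot levels (distinct totals of non-folded players): 31, 34, 60
Layer 1-31: 31 each from A, B, C, D = 31*4 = 124 chips; eligible A, B, C, D
Layer 32-34: 3 each from B, C, D = 3*3 = 9 chips; eligible B, C, D
Layer 35-60: 26 each from B, D = 26*2 = 52 chips; eligible B, D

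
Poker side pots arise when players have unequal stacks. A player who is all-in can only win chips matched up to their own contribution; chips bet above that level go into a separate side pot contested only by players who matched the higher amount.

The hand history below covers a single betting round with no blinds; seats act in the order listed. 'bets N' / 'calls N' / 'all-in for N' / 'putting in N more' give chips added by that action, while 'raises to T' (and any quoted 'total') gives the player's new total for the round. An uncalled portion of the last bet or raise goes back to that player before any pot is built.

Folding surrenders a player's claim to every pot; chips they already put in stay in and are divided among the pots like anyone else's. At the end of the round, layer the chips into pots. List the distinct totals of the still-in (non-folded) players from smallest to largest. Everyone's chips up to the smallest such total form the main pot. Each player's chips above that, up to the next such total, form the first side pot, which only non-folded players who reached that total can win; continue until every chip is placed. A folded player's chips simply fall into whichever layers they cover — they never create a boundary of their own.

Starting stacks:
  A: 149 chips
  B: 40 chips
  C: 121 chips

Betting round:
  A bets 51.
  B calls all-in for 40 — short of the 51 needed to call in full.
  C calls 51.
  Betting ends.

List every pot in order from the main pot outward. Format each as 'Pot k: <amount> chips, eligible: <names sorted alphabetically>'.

Pot 1: 120 chips, eligible: A, B, C
Pot 2: 22 chips, eligible: A, C

Derivation:
Contributions: A=51, B=40, C=51
Pot levels (distinct totals of non-folded players): 40, 51
Layer 1-40: 40 each from A, B, C = 40*3 = 120 chips; eligible A, B, C
Layer 41-51: 11 each from A, C = 11*2 = 22 chips; eligible A, C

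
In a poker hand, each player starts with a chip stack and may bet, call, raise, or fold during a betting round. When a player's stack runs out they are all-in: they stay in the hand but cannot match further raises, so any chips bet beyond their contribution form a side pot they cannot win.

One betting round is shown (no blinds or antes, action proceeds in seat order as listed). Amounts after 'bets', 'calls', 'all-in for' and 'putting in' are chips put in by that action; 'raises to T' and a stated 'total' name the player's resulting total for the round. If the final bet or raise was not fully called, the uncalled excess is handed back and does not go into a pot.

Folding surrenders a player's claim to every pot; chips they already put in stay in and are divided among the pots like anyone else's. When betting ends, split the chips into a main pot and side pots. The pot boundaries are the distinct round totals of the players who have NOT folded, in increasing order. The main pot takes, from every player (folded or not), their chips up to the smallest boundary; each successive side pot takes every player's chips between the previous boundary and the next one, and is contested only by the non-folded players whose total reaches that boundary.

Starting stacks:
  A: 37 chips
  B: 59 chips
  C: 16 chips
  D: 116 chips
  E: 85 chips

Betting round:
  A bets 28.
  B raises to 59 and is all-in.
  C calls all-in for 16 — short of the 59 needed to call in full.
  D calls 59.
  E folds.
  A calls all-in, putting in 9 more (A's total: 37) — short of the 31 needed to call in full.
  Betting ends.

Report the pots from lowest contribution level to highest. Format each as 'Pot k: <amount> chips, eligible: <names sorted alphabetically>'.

Contributions: A=37, B=59, C=16, D=59
Folded: E
Pot levels (distinct totals of non-folded players): 16, 37, 59
Layer 1-16: 16 each from A, B, C, D = 16*4 = 64 chips; eligible A, B, C, D
Layer 17-37: 21 each from A, B, D = 21*3 = 63 chips; eligible A, B, D
Layer 38-59: 22 each from B, D = 22*2 = 44 chips; eligible B, D

Pot 1: 64 chips, eligible: A, B, C, D
Pot 2: 63 chips, eligible: A, B, D
Pot 3: 44 chips, eligible: B, D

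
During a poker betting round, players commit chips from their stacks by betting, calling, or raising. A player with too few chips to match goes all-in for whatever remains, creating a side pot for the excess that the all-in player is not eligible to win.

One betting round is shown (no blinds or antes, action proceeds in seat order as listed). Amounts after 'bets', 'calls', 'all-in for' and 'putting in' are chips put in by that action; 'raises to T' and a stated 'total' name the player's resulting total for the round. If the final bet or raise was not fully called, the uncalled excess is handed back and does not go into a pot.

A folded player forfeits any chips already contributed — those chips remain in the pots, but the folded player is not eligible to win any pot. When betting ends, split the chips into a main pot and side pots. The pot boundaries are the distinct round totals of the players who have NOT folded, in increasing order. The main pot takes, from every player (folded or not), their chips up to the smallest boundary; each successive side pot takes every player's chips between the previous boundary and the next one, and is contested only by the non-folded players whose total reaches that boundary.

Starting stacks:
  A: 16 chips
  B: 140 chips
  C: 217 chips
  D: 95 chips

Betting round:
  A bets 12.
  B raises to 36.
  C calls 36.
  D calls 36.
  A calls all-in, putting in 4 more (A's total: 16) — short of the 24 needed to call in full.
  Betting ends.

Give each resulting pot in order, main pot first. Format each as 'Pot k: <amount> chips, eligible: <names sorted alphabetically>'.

Contributions: A=16, B=36, C=36, D=36
Pot levels (distinct totals of non-folded players): 16, 36
Layer 1-16: 16 each from A, B, C, D = 16*4 = 64 chips; eligible A, B, C, D
Layer 17-36: 20 each from B, C, D = 20*3 = 60 chips; eligible B, C, D

Pot 1: 64 chips, eligible: A, B, C, D
Pot 2: 60 chips, eligible: B, C, D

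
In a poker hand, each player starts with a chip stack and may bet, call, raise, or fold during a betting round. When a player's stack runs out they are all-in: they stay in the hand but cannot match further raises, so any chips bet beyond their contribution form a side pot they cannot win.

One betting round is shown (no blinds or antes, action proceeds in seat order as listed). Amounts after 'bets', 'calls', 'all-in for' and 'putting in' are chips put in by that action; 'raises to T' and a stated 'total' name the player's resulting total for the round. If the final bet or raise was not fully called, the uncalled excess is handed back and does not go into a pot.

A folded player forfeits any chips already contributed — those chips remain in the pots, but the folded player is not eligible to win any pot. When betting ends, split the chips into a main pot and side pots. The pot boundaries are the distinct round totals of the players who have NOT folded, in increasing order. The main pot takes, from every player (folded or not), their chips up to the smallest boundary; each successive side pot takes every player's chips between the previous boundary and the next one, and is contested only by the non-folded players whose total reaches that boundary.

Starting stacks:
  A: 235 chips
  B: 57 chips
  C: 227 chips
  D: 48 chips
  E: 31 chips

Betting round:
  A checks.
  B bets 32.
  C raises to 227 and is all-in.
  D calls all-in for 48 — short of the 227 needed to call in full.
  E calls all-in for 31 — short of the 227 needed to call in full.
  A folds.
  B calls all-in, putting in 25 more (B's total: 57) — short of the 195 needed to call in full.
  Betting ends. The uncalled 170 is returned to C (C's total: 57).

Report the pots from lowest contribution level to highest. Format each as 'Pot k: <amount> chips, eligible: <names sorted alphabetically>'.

Contributions (after 170 returned to C): B=57, C=57, D=48, E=31
Folded: A
Pot levels (distinct totals of non-folded players): 31, 48, 57
Layer 1-31: 31 each from B, C, D, E = 31*4 = 124 chips; eligible B, C, D, E
Layer 32-48: 17 each from B, C, D = 17*3 = 51 chips; eligible B, C, D
Layer 49-57: 9 each from B, C = 9*2 = 18 chips; eligible B, C

Pot 1: 124 chips, eligible: B, C, D, E
Pot 2: 51 chips, eligible: B, C, D
Pot 3: 18 chips, eligible: B, C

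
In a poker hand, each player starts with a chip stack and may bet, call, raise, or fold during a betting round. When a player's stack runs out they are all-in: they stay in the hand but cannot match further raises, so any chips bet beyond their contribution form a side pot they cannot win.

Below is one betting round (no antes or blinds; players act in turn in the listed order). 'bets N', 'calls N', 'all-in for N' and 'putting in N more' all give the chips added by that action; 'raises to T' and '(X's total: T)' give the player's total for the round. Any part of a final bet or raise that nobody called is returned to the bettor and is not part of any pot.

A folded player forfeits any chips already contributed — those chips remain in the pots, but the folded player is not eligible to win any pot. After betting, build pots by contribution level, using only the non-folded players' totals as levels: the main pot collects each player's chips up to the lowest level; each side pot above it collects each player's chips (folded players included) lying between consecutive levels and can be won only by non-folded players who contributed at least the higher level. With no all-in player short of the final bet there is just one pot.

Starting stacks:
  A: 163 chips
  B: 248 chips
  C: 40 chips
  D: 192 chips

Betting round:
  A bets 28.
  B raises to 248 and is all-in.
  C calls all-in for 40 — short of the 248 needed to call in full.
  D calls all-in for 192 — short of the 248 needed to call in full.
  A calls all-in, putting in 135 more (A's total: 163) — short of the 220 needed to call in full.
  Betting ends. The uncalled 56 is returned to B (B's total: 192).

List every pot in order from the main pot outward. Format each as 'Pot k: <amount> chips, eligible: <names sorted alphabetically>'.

Contributions (after 56 returned to B): A=163, B=192, C=40, D=192
Pot levels (distinct totals of non-folded players): 40, 163, 192
Layer 1-40: 40 each from A, B, C, D = 40*4 = 160 chips; eligible A, B, C, D
Layer 41-163: 123 each from A, B, D = 123*3 = 369 chips; eligible A, B, D
Layer 164-192: 29 each from B, D = 29*2 = 58 chips; eligible B, D

Pot 1: 160 chips, eligible: A, B, C, D
Pot 2: 369 chips, eligible: A, B, D
Pot 3: 58 chips, eligible: B, D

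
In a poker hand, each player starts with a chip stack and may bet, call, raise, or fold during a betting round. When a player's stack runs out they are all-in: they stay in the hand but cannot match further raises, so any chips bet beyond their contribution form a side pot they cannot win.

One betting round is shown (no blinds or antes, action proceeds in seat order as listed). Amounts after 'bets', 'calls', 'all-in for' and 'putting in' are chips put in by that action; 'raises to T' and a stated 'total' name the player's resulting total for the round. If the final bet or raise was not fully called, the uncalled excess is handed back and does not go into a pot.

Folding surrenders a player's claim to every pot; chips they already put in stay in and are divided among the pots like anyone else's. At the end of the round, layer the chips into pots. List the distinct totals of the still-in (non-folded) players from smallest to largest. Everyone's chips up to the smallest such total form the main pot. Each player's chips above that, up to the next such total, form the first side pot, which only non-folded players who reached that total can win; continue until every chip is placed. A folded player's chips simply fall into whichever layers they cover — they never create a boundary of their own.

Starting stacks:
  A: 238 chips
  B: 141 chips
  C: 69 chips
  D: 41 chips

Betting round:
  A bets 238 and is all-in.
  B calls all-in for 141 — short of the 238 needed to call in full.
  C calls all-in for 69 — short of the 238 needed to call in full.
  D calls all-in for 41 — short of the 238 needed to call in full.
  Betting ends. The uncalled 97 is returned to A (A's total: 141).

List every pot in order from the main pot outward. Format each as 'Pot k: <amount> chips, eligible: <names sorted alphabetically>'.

Pot 1: 164 chips, eligible: A, B, C, D
Pot 2: 84 chips, eligible: A, B, C
Pot 3: 144 chips, eligible: A, B

Derivation:
Contributions (after 97 returned to A): A=141, B=141, C=69, D=41
Pot levels (distinct totals of non-folded players): 41, 69, 141
Layer 1-41: 41 each from A, B, C, D = 41*4 = 164 chips; eligible A, B, C, D
Layer 42-69: 28 each from A, B, C = 28*3 = 84 chips; eligible A, B, C
Layer 70-141: 72 each from A, B = 72*2 = 144 chips; eligible A, B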